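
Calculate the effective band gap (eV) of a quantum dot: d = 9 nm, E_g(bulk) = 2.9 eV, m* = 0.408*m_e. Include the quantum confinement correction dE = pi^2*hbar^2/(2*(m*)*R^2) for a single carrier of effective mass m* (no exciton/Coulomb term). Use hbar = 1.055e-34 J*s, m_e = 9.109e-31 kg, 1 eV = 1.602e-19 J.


Radius R = 9/2 nm = 4.5e-09 m
Confinement energy dE = pi^2 * hbar^2 / (2 * m_eff * m_e * R^2)
dE = pi^2 * (1.055e-34)^2 / (2 * 0.408 * 9.109e-31 * (4.5e-09)^2) J, divided by 1.602e-19 J/eV
dE = 0.0456 eV
Total band gap = E_g(bulk) + dE = 2.9 + 0.0456 = 2.9456 eV

2.9456


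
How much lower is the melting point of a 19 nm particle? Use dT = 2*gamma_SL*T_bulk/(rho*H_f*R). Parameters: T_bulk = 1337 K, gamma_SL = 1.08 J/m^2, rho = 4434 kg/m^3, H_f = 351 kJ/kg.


Radius R = 19/2 = 9.5 nm = 9.5e-09 m
Convert H_f = 351 kJ/kg = 351000 J/kg
dT = 2 * gamma_SL * T_bulk / (rho * H_f * R)
dT = 2 * 1.08 * 1337 / (4434 * 351000 * 9.5e-09)
dT = 195.3 K

195.3


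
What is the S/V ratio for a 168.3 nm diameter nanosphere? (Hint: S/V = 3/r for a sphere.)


Radius r = 168.3/2 = 84.15 nm
S/V = 3 / r = 3 / 84.15
S/V = 0.0357 nm^-1

0.0357


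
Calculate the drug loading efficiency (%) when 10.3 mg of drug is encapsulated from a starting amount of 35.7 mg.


Drug loading efficiency = (drug loaded / drug initial) * 100
DLE = 10.3 / 35.7 * 100
DLE = 0.2885 * 100
DLE = 28.85%

28.85


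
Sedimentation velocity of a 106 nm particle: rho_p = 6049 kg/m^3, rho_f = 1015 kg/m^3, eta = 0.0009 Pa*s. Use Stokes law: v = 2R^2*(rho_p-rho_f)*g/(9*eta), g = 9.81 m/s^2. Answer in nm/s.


Radius R = 106/2 nm = 5.3e-08 m
Density difference = 6049 - 1015 = 5034 kg/m^3
v = 2 * R^2 * (rho_p - rho_f) * g / (9 * eta)
v = 2 * (5.3e-08)^2 * 5034 * 9.81 / (9 * 0.0009)
v = 3.42514e-08 m/s = 34.2514 nm/s

34.2514


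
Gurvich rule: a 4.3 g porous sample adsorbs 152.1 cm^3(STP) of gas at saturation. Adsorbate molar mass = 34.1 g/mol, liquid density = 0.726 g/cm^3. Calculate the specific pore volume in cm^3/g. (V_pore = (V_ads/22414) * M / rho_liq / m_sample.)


Moles adsorbed n = V_ads / 22414 = 152.1 / 22414 = 6.785937e-03 mol
Liquid volume V_liq = n * M / rho_liq = 6.785937e-03 * 34.1 / 0.726 = 0.31873 cm^3
Specific pore volume V_pore = V_liq / m_sample = 0.31873 / 4.3
V_pore = 0.0741 cm^3/g

0.0741


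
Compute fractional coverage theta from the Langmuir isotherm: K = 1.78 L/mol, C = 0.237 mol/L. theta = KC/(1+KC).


Langmuir isotherm: theta = K*C / (1 + K*C)
K*C = 1.78 * 0.237 = 0.42186
theta = 0.42186 / (1 + 0.42186) = 0.42186 / 1.42186
theta = 0.2967

0.2967


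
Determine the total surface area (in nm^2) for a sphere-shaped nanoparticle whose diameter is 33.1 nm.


Radius r = 33.1/2 = 16.55 nm
Surface area SA = 4 * pi * r^2
SA = 4 * pi * (16.55)^2
SA = 3441.96 nm^2

3441.96


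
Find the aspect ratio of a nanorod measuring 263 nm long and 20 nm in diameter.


Aspect ratio AR = length / diameter
AR = 263 / 20
AR = 13.15

13.15


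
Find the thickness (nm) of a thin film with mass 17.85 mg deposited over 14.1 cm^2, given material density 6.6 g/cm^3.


Convert: m = 17.85 mg = 1.7850e-05 kg, A = 14.1 cm^2 = 1.4100e-03 m^2, rho = 6.6 g/cm^3 = 6600 kg/m^3
t = m / (A * rho)
t = 1.7850e-05 / (1.4100e-03 * 6600)
t = 1.9181e-06 m = 1918.1 nm

1918.1


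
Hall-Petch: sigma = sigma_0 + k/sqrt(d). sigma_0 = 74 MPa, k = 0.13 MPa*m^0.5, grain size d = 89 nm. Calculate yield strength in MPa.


d = 89 nm = 8.9e-08 m
sqrt(d) = 0.0002983287
Hall-Petch contribution = k / sqrt(d) = 0.13 / 0.0002983287 = 435.8 MPa
sigma = sigma_0 + k/sqrt(d) = 74 + 435.8 = 509.8 MPa

509.8


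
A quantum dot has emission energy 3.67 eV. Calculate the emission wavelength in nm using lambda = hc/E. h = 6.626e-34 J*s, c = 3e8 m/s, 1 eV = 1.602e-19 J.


Convert energy: E = 3.67 eV = 3.67 * 1.602e-19 = 5.87934e-19 J
lambda = h*c / E = 6.626e-34 * 3e8 / 5.87934e-19
lambda = 3.38099e-07 m = 338.1 nm

338.1


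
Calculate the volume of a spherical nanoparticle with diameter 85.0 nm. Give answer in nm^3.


Radius r = 85.0/2 = 42.5 nm
Volume V = (4/3) * pi * r^3
V = (4/3) * pi * (42.5)^3
V = 321555.1 nm^3

321555.1


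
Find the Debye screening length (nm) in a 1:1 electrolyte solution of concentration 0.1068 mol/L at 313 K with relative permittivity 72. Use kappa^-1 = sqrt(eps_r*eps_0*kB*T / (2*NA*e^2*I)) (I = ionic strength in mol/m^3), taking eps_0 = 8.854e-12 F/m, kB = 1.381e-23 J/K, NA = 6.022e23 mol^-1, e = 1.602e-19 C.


Ionic strength I = 0.1068 * 1^2 * 1000 = 106.8 mol/m^3
kappa^-1 = sqrt(72 * 8.854e-12 * 1.381e-23 * 313 / (2 * 6.022e23 * (1.602e-19)^2 * 106.8))
kappa^-1 = 0.914 nm

0.914


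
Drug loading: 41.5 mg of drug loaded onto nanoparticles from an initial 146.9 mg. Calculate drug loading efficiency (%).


Drug loading efficiency = (drug loaded / drug initial) * 100
DLE = 41.5 / 146.9 * 100
DLE = 0.2825 * 100
DLE = 28.25%

28.25


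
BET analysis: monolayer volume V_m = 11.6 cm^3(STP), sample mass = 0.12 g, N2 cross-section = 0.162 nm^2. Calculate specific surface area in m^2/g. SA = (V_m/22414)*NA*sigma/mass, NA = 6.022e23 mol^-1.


Number of moles in monolayer = V_m / 22414 = 11.6 / 22414 = 0.00051753
Number of molecules = moles * NA = 0.00051753 * 6.022e23
SA = molecules * sigma / mass
SA = (11.6 / 22414) * 6.022e23 * 0.162e-18 / 0.12
SA = 420.7 m^2/g

420.7


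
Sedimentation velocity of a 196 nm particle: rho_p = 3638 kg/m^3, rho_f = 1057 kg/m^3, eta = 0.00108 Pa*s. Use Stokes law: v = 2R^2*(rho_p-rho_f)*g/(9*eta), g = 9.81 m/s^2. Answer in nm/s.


Radius R = 196/2 nm = 9.8e-08 m
Density difference = 3638 - 1057 = 2581 kg/m^3
v = 2 * R^2 * (rho_p - rho_f) * g / (9 * eta)
v = 2 * (9.8e-08)^2 * 2581 * 9.81 / (9 * 0.00108)
v = 5.00349e-08 m/s = 50.0349 nm/s

50.0349


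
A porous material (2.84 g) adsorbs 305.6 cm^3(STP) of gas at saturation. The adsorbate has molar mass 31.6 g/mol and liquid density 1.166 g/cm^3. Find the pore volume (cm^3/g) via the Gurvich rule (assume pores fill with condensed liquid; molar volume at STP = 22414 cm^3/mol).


Moles adsorbed n = V_ads / 22414 = 305.6 / 22414 = 1.363434e-02 mol
Liquid volume V_liq = n * M / rho_liq = 1.363434e-02 * 31.6 / 1.166 = 0.36951 cm^3
Specific pore volume V_pore = V_liq / m_sample = 0.36951 / 2.84
V_pore = 0.1301 cm^3/g

0.1301


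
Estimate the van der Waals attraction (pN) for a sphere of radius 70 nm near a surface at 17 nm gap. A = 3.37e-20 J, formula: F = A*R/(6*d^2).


Convert to SI: R = 70 nm = 7e-08 m, d = 17 nm = 1.7e-08 m
F = A * R / (6 * d^2)
F = 3.37e-20 * 7e-08 / (6 * (1.7e-08)^2)
F = 1.36044e-12 N = 1.36 pN

1.36


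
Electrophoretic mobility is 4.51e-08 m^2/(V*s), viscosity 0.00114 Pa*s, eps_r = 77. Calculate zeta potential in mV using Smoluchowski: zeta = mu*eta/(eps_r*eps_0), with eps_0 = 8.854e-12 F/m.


Smoluchowski equation: zeta = mu * eta / (eps_r * eps_0)
zeta = 4.51e-08 * 0.00114 / (77 * 8.854e-12)
zeta = 0.075414 V = 75.41 mV

75.41


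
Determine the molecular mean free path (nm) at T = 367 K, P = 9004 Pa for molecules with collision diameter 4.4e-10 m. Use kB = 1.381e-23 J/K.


Mean free path: lambda = kB*T / (sqrt(2) * pi * d^2 * P)
lambda = 1.381e-23 * 367 / (sqrt(2) * pi * (4.4e-10)^2 * 9004)
lambda = 6.54416e-07 m
lambda = 654.42 nm

654.42


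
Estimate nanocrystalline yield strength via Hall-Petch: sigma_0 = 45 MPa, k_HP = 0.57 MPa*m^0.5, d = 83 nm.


d = 83 nm = 8.3e-08 m
sqrt(d) = 0.0002880972
Hall-Petch contribution = k / sqrt(d) = 0.57 / 0.0002880972 = 1978.5 MPa
sigma = sigma_0 + k/sqrt(d) = 45 + 1978.5 = 2023.5 MPa

2023.5


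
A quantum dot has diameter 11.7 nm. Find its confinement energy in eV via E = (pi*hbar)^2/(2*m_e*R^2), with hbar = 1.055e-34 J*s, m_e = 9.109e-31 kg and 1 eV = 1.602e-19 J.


Radius R = 11.7/2 = 5.85 nm = 5.85e-09 m
E = (pi * 1.055e-34)^2 / (2 * 9.109e-31 * (5.85e-09)^2)
E(J) = 1.76194e-21
E = E(J) / 1.602e-19 = 0.011 eV

0.011


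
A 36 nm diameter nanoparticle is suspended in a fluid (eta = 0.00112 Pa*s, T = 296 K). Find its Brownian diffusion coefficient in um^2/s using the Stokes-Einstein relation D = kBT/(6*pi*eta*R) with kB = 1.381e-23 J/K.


Radius R = 36/2 = 18 nm = 1.8e-08 m
D = kB*T / (6*pi*eta*R)
D = 1.381e-23 * 296 / (6 * pi * 0.00112 * 1.8e-08)
D = 1.07571e-11 m^2/s = 10.757 um^2/s

10.757


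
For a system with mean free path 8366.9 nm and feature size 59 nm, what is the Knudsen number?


Knudsen number Kn = lambda / L
Kn = 8366.9 / 59
Kn = 141.8119

141.8119


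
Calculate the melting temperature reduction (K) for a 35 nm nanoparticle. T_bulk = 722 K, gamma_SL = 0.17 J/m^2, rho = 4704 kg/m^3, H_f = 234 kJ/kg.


Radius R = 35/2 = 17.5 nm = 1.75e-08 m
Convert H_f = 234 kJ/kg = 234000 J/kg
dT = 2 * gamma_SL * T_bulk / (rho * H_f * R)
dT = 2 * 0.17 * 722 / (4704 * 234000 * 1.75e-08)
dT = 12.7 K

12.7


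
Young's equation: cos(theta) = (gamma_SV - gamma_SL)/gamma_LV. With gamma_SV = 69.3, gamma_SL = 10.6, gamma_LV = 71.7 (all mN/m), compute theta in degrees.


cos(theta) = (gamma_SV - gamma_SL) / gamma_LV
cos(theta) = (69.3 - 10.6) / 71.7
cos(theta) = 0.818689
theta = arccos(0.818689) = 35.05 degrees

35.05


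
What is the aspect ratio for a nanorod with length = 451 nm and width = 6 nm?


Aspect ratio AR = length / diameter
AR = 451 / 6
AR = 75.17

75.17


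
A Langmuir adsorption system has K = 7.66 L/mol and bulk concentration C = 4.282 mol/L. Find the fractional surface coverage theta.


Langmuir isotherm: theta = K*C / (1 + K*C)
K*C = 7.66 * 4.282 = 32.80012
theta = 32.80012 / (1 + 32.80012) = 32.80012 / 33.80012
theta = 0.9704

0.9704


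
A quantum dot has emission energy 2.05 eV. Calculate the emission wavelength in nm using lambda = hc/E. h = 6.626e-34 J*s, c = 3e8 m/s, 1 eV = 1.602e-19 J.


Convert energy: E = 2.05 eV = 2.05 * 1.602e-19 = 3.2841e-19 J
lambda = h*c / E = 6.626e-34 * 3e8 / 3.2841e-19
lambda = 6.0528e-07 m = 605.3 nm

605.3


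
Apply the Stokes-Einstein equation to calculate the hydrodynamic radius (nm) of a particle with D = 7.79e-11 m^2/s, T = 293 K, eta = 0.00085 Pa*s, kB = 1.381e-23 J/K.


Stokes-Einstein: R = kB*T / (6*pi*eta*D)
R = 1.381e-23 * 293 / (6 * pi * 0.00085 * 7.79e-11)
R = 3.24193e-09 m = 3.24 nm

3.24


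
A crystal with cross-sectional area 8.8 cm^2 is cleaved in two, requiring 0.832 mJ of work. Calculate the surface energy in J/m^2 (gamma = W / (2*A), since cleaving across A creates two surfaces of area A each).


Convert: A = 8.8 cm^2 = 0.00088 m^2, W = 0.832 mJ = 0.000832 J
Cleaving exposes two faces of area A, so total new surface = 2*A and gamma = W / (2*A)
gamma = 0.000832 / (2 * 0.00088)
gamma = 0.473 J/m^2

0.473


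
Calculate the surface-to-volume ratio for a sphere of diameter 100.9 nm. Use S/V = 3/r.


Radius r = 100.9/2 = 50.45 nm
S/V = 3 / r = 3 / 50.45
S/V = 0.0595 nm^-1

0.0595


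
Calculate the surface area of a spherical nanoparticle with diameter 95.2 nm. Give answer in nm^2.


Radius r = 95.2/2 = 47.6 nm
Surface area SA = 4 * pi * r^2
SA = 4 * pi * (47.6)^2
SA = 28472.38 nm^2

28472.38


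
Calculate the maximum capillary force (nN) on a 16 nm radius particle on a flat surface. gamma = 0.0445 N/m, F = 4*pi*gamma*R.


Convert radius: R = 16 nm = 1.6e-08 m
F = 4 * pi * gamma * R
F = 4 * pi * 0.0445 * 1.6e-08
F = 8.94726e-09 N = 8.9473 nN

8.9473


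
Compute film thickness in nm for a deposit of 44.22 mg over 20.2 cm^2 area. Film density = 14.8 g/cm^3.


Convert: m = 44.22 mg = 4.4220e-05 kg, A = 20.2 cm^2 = 2.0200e-03 m^2, rho = 14.8 g/cm^3 = 14800 kg/m^3
t = m / (A * rho)
t = 4.4220e-05 / (2.0200e-03 * 14800)
t = 1.4791e-06 m = 1479.1 nm

1479.1


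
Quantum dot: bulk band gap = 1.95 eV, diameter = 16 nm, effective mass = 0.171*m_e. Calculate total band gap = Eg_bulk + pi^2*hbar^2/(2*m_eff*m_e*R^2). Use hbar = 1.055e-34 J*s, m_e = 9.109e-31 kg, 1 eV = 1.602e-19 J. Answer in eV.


Radius R = 16/2 nm = 8e-09 m
Confinement energy dE = pi^2 * hbar^2 / (2 * m_eff * m_e * R^2)
dE = pi^2 * (1.055e-34)^2 / (2 * 0.171 * 9.109e-31 * (8e-09)^2) J, divided by 1.602e-19 J/eV
dE = 0.0344 eV
Total band gap = E_g(bulk) + dE = 1.95 + 0.0344 = 1.9844 eV

1.9844


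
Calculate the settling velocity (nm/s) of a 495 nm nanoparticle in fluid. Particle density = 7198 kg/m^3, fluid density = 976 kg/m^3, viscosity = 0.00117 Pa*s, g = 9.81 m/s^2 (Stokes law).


Radius R = 495/2 nm = 2.475e-07 m
Density difference = 7198 - 976 = 6222 kg/m^3
v = 2 * R^2 * (rho_p - rho_f) * g / (9 * eta)
v = 2 * (2.475e-07)^2 * 6222 * 9.81 / (9 * 0.00117)
v = 7.10152e-07 m/s = 710.1516 nm/s

710.1516


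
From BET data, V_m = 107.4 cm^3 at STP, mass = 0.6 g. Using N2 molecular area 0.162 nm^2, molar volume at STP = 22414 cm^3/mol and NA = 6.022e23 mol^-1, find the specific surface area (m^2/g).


Number of moles in monolayer = V_m / 22414 = 107.4 / 22414 = 0.00479165
Number of molecules = moles * NA = 0.00479165 * 6.022e23
SA = molecules * sigma / mass
SA = (107.4 / 22414) * 6.022e23 * 0.162e-18 / 0.6
SA = 779.1 m^2/g

779.1


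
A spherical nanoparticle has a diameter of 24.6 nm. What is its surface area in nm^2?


Radius r = 24.6/2 = 12.3 nm
Surface area SA = 4 * pi * r^2
SA = 4 * pi * (12.3)^2
SA = 1901.17 nm^2

1901.17


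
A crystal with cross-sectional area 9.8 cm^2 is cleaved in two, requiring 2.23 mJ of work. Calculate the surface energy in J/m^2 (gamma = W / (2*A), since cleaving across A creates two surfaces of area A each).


Convert: A = 9.8 cm^2 = 0.00098 m^2, W = 2.23 mJ = 0.00223 J
Cleaving exposes two faces of area A, so total new surface = 2*A and gamma = W / (2*A)
gamma = 0.00223 / (2 * 0.00098)
gamma = 1.138 J/m^2

1.138


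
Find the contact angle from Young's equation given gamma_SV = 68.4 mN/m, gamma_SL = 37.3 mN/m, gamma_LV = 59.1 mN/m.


cos(theta) = (gamma_SV - gamma_SL) / gamma_LV
cos(theta) = (68.4 - 37.3) / 59.1
cos(theta) = 0.526227
theta = arccos(0.526227) = 58.25 degrees

58.25


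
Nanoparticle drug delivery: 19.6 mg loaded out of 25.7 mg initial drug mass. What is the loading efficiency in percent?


Drug loading efficiency = (drug loaded / drug initial) * 100
DLE = 19.6 / 25.7 * 100
DLE = 0.7626 * 100
DLE = 76.26%

76.26


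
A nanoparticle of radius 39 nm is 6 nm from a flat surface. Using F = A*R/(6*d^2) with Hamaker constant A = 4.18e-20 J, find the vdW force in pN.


Convert to SI: R = 39 nm = 3.9e-08 m, d = 6 nm = 6e-09 m
F = A * R / (6 * d^2)
F = 4.18e-20 * 3.9e-08 / (6 * (6e-09)^2)
F = 7.54722e-12 N = 7.547 pN

7.547


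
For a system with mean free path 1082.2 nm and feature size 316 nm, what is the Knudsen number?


Knudsen number Kn = lambda / L
Kn = 1082.2 / 316
Kn = 3.4247

3.4247


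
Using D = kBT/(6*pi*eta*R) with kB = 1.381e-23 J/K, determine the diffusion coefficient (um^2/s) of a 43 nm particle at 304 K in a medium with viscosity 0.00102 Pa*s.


Radius R = 43/2 = 21.5 nm = 2.15e-08 m
D = kB*T / (6*pi*eta*R)
D = 1.381e-23 * 304 / (6 * pi * 0.00102 * 2.15e-08)
D = 1.01561e-11 m^2/s = 10.156 um^2/s

10.156


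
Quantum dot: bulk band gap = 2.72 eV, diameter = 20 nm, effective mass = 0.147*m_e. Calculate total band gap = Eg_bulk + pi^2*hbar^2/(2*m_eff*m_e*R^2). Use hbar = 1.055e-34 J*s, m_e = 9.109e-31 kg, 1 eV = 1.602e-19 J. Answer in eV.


Radius R = 20/2 nm = 1e-08 m
Confinement energy dE = pi^2 * hbar^2 / (2 * m_eff * m_e * R^2)
dE = pi^2 * (1.055e-34)^2 / (2 * 0.147 * 9.109e-31 * (1e-08)^2) J, divided by 1.602e-19 J/eV
dE = 0.0256 eV
Total band gap = E_g(bulk) + dE = 2.72 + 0.0256 = 2.7456 eV

2.7456


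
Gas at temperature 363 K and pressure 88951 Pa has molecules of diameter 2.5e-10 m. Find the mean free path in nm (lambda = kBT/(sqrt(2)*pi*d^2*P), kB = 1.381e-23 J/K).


Mean free path: lambda = kB*T / (sqrt(2) * pi * d^2 * P)
lambda = 1.381e-23 * 363 / (sqrt(2) * pi * (2.5e-10)^2 * 88951)
lambda = 2.02957e-07 m
lambda = 202.96 nm

202.96


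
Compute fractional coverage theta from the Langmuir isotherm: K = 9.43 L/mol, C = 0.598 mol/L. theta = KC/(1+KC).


Langmuir isotherm: theta = K*C / (1 + K*C)
K*C = 9.43 * 0.598 = 5.63914
theta = 5.63914 / (1 + 5.63914) = 5.63914 / 6.63914
theta = 0.8494

0.8494


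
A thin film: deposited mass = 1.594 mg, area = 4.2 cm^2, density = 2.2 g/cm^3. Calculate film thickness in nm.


Convert: m = 1.594 mg = 1.5940e-06 kg, A = 4.2 cm^2 = 4.2000e-04 m^2, rho = 2.2 g/cm^3 = 2200 kg/m^3
t = m / (A * rho)
t = 1.5940e-06 / (4.2000e-04 * 2200)
t = 1.7251e-06 m = 1725.1 nm

1725.1


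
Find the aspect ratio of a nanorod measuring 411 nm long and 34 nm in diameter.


Aspect ratio AR = length / diameter
AR = 411 / 34
AR = 12.09

12.09


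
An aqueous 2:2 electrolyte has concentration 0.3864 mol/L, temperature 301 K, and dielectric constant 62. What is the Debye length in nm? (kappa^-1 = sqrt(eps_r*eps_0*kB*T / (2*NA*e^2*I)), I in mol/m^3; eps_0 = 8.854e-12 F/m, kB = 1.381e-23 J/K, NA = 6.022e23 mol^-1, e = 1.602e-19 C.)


Ionic strength I = 0.3864 * 2^2 * 1000 = 1545.6 mol/m^3
kappa^-1 = sqrt(62 * 8.854e-12 * 1.381e-23 * 301 / (2 * 6.022e23 * (1.602e-19)^2 * 1545.6))
kappa^-1 = 0.219 nm

0.219


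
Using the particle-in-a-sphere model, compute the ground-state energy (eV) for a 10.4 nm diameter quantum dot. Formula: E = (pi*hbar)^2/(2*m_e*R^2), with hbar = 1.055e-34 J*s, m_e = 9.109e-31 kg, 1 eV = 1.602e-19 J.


Radius R = 10.4/2 = 5.2 nm = 5.2e-09 m
E = (pi * 1.055e-34)^2 / (2 * 9.109e-31 * (5.2e-09)^2)
E(J) = 2.22996e-21
E = E(J) / 1.602e-19 = 0.0139 eV

0.0139


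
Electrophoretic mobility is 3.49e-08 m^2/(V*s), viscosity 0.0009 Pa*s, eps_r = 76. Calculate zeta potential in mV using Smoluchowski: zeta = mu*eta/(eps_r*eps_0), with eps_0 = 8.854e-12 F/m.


Smoluchowski equation: zeta = mu * eta / (eps_r * eps_0)
zeta = 3.49e-08 * 0.0009 / (76 * 8.854e-12)
zeta = 0.046678 V = 46.68 mV

46.68


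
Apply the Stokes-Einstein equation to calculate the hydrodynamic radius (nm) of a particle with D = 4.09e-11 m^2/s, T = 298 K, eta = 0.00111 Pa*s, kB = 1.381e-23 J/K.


Stokes-Einstein: R = kB*T / (6*pi*eta*D)
R = 1.381e-23 * 298 / (6 * pi * 0.00111 * 4.09e-11)
R = 4.80909e-09 m = 4.81 nm

4.81


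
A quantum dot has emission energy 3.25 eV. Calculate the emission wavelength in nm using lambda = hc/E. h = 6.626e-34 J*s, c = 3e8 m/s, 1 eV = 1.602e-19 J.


Convert energy: E = 3.25 eV = 3.25 * 1.602e-19 = 5.2065e-19 J
lambda = h*c / E = 6.626e-34 * 3e8 / 5.2065e-19
lambda = 3.81792e-07 m = 381.8 nm

381.8


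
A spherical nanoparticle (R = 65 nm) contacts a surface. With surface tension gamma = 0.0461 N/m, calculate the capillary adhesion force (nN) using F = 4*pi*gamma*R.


Convert radius: R = 65 nm = 6.5e-08 m
F = 4 * pi * gamma * R
F = 4 * pi * 0.0461 * 6.5e-08
F = 3.76551e-08 N = 37.6551 nN

37.6551


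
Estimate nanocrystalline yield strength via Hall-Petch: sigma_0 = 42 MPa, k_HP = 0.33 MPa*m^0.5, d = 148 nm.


d = 148 nm = 1.48e-07 m
sqrt(d) = 0.0003847077
Hall-Petch contribution = k / sqrt(d) = 0.33 / 0.0003847077 = 857.8 MPa
sigma = sigma_0 + k/sqrt(d) = 42 + 857.8 = 899.8 MPa

899.8


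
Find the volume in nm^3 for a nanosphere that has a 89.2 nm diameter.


Radius r = 89.2/2 = 44.6 nm
Volume V = (4/3) * pi * r^3
V = (4/3) * pi * (44.6)^3
V = 371614.96 nm^3

371614.96


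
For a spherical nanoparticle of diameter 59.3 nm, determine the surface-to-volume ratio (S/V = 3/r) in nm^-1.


Radius r = 59.3/2 = 29.65 nm
S/V = 3 / r = 3 / 29.65
S/V = 0.1012 nm^-1

0.1012


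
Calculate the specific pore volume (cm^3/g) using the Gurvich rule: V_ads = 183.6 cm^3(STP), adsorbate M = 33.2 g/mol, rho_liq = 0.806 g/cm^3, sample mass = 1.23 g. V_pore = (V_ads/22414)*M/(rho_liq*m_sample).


Moles adsorbed n = V_ads / 22414 = 183.6 / 22414 = 8.191309e-03 mol
Liquid volume V_liq = n * M / rho_liq = 8.191309e-03 * 33.2 / 0.806 = 0.33741 cm^3
Specific pore volume V_pore = V_liq / m_sample = 0.33741 / 1.23
V_pore = 0.2743 cm^3/g

0.2743


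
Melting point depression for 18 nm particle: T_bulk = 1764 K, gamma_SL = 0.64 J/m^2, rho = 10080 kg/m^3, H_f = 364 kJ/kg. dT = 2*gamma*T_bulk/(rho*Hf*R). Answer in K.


Radius R = 18/2 = 9 nm = 9e-09 m
Convert H_f = 364 kJ/kg = 364000 J/kg
dT = 2 * gamma_SL * T_bulk / (rho * H_f * R)
dT = 2 * 0.64 * 1764 / (10080 * 364000 * 9e-09)
dT = 68.4 K

68.4


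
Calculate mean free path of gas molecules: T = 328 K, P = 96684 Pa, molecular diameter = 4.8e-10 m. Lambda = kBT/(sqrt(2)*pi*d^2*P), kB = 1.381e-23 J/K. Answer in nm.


Mean free path: lambda = kB*T / (sqrt(2) * pi * d^2 * P)
lambda = 1.381e-23 * 328 / (sqrt(2) * pi * (4.8e-10)^2 * 96684)
lambda = 4.57684e-08 m
lambda = 45.77 nm

45.77


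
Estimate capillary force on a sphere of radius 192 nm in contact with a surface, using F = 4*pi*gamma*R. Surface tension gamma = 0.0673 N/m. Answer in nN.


Convert radius: R = 192 nm = 1.92e-07 m
F = 4 * pi * gamma * R
F = 4 * pi * 0.0673 * 1.92e-07
F = 1.62378e-07 N = 162.3776 nN

162.3776


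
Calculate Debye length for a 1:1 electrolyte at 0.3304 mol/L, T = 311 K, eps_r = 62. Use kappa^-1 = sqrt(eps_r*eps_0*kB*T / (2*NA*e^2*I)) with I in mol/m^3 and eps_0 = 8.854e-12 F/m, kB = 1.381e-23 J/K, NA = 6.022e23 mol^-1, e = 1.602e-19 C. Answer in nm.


Ionic strength I = 0.3304 * 1^2 * 1000 = 330.4 mol/m^3
kappa^-1 = sqrt(62 * 8.854e-12 * 1.381e-23 * 311 / (2 * 6.022e23 * (1.602e-19)^2 * 330.4))
kappa^-1 = 0.48 nm

0.48


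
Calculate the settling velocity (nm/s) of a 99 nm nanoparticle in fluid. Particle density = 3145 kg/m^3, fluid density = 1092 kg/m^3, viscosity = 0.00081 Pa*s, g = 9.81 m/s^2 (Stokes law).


Radius R = 99/2 nm = 4.95e-08 m
Density difference = 3145 - 1092 = 2053 kg/m^3
v = 2 * R^2 * (rho_p - rho_f) * g / (9 * eta)
v = 2 * (4.95e-08)^2 * 2053 * 9.81 / (9 * 0.00081)
v = 1.35385e-08 m/s = 13.5385 nm/s

13.5385


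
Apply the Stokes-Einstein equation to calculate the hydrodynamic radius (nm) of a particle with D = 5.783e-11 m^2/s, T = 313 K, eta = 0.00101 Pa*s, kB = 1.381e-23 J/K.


Stokes-Einstein: R = kB*T / (6*pi*eta*D)
R = 1.381e-23 * 313 / (6 * pi * 0.00101 * 5.783e-11)
R = 3.92611e-09 m = 3.93 nm

3.93


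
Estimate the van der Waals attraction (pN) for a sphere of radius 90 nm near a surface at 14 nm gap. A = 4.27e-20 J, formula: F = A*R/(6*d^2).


Convert to SI: R = 90 nm = 9e-08 m, d = 14 nm = 1.4e-08 m
F = A * R / (6 * d^2)
F = 4.27e-20 * 9e-08 / (6 * (1.4e-08)^2)
F = 3.26786e-12 N = 3.268 pN

3.268


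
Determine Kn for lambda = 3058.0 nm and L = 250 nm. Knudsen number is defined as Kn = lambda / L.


Knudsen number Kn = lambda / L
Kn = 3058.0 / 250
Kn = 12.232

12.232


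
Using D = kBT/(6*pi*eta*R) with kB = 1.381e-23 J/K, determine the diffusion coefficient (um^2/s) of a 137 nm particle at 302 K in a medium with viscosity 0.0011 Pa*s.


Radius R = 137/2 = 68.5 nm = 6.85e-08 m
D = kB*T / (6*pi*eta*R)
D = 1.381e-23 * 302 / (6 * pi * 0.0011 * 6.85e-08)
D = 2.93641e-12 m^2/s = 2.936 um^2/s

2.936


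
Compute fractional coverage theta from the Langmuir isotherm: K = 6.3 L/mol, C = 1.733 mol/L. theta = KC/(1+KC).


Langmuir isotherm: theta = K*C / (1 + K*C)
K*C = 6.3 * 1.733 = 10.9179
theta = 10.9179 / (1 + 10.9179) = 10.9179 / 11.9179
theta = 0.9161

0.9161


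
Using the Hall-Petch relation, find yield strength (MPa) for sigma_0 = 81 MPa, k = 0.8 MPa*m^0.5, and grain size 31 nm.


d = 31 nm = 3.1e-08 m
sqrt(d) = 0.0001760682
Hall-Petch contribution = k / sqrt(d) = 0.8 / 0.0001760682 = 4543.7 MPa
sigma = sigma_0 + k/sqrt(d) = 81 + 4543.7 = 4624.7 MPa

4624.7


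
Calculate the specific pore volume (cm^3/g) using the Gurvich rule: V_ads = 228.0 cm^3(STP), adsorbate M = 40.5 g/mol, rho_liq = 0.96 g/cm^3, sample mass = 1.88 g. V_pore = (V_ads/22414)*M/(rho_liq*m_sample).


Moles adsorbed n = V_ads / 22414 = 228.0 / 22414 = 1.017221e-02 mol
Liquid volume V_liq = n * M / rho_liq = 1.017221e-02 * 40.5 / 0.96 = 0.42914 cm^3
Specific pore volume V_pore = V_liq / m_sample = 0.42914 / 1.88
V_pore = 0.2283 cm^3/g

0.2283


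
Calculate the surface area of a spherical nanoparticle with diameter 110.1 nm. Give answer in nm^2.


Radius r = 110.1/2 = 55.05 nm
Surface area SA = 4 * pi * r^2
SA = 4 * pi * (55.05)^2
SA = 38082.42 nm^2

38082.42


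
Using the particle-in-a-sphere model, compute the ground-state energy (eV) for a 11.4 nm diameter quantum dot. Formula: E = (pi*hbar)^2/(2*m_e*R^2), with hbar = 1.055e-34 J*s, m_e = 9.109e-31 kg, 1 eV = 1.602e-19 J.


Radius R = 11.4/2 = 5.7 nm = 5.7e-09 m
E = (pi * 1.055e-34)^2 / (2 * 9.109e-31 * (5.7e-09)^2)
E(J) = 1.8559e-21
E = E(J) / 1.602e-19 = 0.0116 eV

0.0116


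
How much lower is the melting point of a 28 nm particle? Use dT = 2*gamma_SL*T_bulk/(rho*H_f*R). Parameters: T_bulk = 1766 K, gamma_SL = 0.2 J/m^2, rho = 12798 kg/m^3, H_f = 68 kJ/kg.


Radius R = 28/2 = 14 nm = 1.4e-08 m
Convert H_f = 68 kJ/kg = 68000 J/kg
dT = 2 * gamma_SL * T_bulk / (rho * H_f * R)
dT = 2 * 0.2 * 1766 / (12798 * 68000 * 1.4e-08)
dT = 58.0 K

58.0


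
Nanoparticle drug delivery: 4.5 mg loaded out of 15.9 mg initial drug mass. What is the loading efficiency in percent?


Drug loading efficiency = (drug loaded / drug initial) * 100
DLE = 4.5 / 15.9 * 100
DLE = 0.283 * 100
DLE = 28.3%

28.3


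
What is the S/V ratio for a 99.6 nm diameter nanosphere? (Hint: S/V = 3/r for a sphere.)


Radius r = 99.6/2 = 49.8 nm
S/V = 3 / r = 3 / 49.8
S/V = 0.0602 nm^-1

0.0602


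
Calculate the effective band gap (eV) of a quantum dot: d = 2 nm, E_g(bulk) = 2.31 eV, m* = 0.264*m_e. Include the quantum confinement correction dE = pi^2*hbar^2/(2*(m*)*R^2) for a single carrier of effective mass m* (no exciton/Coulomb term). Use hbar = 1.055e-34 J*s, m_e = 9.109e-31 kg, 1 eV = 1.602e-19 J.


Radius R = 2/2 nm = 1e-09 m
Confinement energy dE = pi^2 * hbar^2 / (2 * m_eff * m_e * R^2)
dE = pi^2 * (1.055e-34)^2 / (2 * 0.264 * 9.109e-31 * (1e-09)^2) J, divided by 1.602e-19 J/eV
dE = 1.4257 eV
Total band gap = E_g(bulk) + dE = 2.31 + 1.4257 = 3.7357 eV

3.7357


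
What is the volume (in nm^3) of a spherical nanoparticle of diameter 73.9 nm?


Radius r = 73.9/2 = 36.95 nm
Volume V = (4/3) * pi * r^3
V = (4/3) * pi * (36.95)^3
V = 211315.78 nm^3

211315.78


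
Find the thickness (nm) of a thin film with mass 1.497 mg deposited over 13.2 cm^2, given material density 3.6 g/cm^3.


Convert: m = 1.497 mg = 1.4970e-06 kg, A = 13.2 cm^2 = 1.3200e-03 m^2, rho = 3.6 g/cm^3 = 3600 kg/m^3
t = m / (A * rho)
t = 1.4970e-06 / (1.3200e-03 * 3600)
t = 3.1503e-07 m = 315.0 nm

315.0


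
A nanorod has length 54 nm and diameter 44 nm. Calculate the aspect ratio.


Aspect ratio AR = length / diameter
AR = 54 / 44
AR = 1.23

1.23


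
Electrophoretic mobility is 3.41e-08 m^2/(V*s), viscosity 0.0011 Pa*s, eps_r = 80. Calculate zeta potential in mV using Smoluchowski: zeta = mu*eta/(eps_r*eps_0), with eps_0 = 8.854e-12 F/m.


Smoluchowski equation: zeta = mu * eta / (eps_r * eps_0)
zeta = 3.41e-08 * 0.0011 / (80 * 8.854e-12)
zeta = 0.052956 V = 52.96 mV

52.96


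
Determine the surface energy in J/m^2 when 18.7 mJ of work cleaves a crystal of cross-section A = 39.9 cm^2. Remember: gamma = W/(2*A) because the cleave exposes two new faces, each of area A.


Convert: A = 39.9 cm^2 = 0.00399 m^2, W = 18.7 mJ = 0.0187 J
Cleaving exposes two faces of area A, so total new surface = 2*A and gamma = W / (2*A)
gamma = 0.0187 / (2 * 0.00399)
gamma = 2.343 J/m^2

2.343


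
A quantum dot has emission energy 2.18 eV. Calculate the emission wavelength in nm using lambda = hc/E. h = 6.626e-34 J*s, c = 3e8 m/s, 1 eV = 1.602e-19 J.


Convert energy: E = 2.18 eV = 2.18 * 1.602e-19 = 3.49236e-19 J
lambda = h*c / E = 6.626e-34 * 3e8 / 3.49236e-19
lambda = 5.69185e-07 m = 569.2 nm

569.2


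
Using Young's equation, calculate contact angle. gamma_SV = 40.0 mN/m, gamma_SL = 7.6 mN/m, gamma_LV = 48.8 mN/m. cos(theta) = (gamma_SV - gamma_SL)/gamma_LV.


cos(theta) = (gamma_SV - gamma_SL) / gamma_LV
cos(theta) = (40.0 - 7.6) / 48.8
cos(theta) = 0.663934
theta = arccos(0.663934) = 48.4 degrees

48.4


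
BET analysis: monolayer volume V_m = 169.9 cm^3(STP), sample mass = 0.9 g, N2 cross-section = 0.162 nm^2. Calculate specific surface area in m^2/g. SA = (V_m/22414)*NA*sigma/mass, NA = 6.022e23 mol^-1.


Number of moles in monolayer = V_m / 22414 = 169.9 / 22414 = 0.00758008
Number of molecules = moles * NA = 0.00758008 * 6.022e23
SA = molecules * sigma / mass
SA = (169.9 / 22414) * 6.022e23 * 0.162e-18 / 0.9
SA = 821.7 m^2/g

821.7


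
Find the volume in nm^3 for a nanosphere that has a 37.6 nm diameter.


Radius r = 37.6/2 = 18.8 nm
Volume V = (4/3) * pi * r^3
V = (4/3) * pi * (18.8)^3
V = 27833.14 nm^3

27833.14


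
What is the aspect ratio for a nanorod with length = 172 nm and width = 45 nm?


Aspect ratio AR = length / diameter
AR = 172 / 45
AR = 3.82

3.82


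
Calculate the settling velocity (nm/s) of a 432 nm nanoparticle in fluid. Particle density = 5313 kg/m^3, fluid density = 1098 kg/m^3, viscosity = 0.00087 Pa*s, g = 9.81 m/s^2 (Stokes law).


Radius R = 432/2 nm = 2.16e-07 m
Density difference = 5313 - 1098 = 4215 kg/m^3
v = 2 * R^2 * (rho_p - rho_f) * g / (9 * eta)
v = 2 * (2.16e-07)^2 * 4215 * 9.81 / (9 * 0.00087)
v = 4.92768e-07 m/s = 492.7678 nm/s

492.7678


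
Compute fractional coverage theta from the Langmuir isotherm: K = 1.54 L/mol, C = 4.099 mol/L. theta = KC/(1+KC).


Langmuir isotherm: theta = K*C / (1 + K*C)
K*C = 1.54 * 4.099 = 6.31246
theta = 6.31246 / (1 + 6.31246) = 6.31246 / 7.31246
theta = 0.8632

0.8632


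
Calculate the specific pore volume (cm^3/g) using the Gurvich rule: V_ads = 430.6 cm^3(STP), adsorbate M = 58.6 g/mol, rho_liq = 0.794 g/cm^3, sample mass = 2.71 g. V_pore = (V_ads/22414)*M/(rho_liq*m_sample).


Moles adsorbed n = V_ads / 22414 = 430.6 / 22414 = 1.921121e-02 mol
Liquid volume V_liq = n * M / rho_liq = 1.921121e-02 * 58.6 / 0.794 = 1.41785 cm^3
Specific pore volume V_pore = V_liq / m_sample = 1.41785 / 2.71
V_pore = 0.5232 cm^3/g

0.5232


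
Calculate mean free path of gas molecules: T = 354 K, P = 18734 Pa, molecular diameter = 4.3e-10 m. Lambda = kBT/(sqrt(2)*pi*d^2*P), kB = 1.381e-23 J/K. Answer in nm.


Mean free path: lambda = kB*T / (sqrt(2) * pi * d^2 * P)
lambda = 1.381e-23 * 354 / (sqrt(2) * pi * (4.3e-10)^2 * 18734)
lambda = 3.17662e-07 m
lambda = 317.66 nm

317.66


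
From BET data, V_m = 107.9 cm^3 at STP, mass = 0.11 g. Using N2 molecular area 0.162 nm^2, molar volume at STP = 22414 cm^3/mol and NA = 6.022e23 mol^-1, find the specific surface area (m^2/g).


Number of moles in monolayer = V_m / 22414 = 107.9 / 22414 = 0.00481396
Number of molecules = moles * NA = 0.00481396 * 6.022e23
SA = molecules * sigma / mass
SA = (107.9 / 22414) * 6.022e23 * 0.162e-18 / 0.11
SA = 4269.4 m^2/g

4269.4


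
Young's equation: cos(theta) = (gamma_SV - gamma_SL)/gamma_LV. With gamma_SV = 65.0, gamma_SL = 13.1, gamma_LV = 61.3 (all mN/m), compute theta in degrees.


cos(theta) = (gamma_SV - gamma_SL) / gamma_LV
cos(theta) = (65.0 - 13.1) / 61.3
cos(theta) = 0.846656
theta = arccos(0.846656) = 32.15 degrees

32.15


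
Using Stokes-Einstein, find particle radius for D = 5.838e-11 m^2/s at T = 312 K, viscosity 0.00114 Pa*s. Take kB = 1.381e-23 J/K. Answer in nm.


Stokes-Einstein: R = kB*T / (6*pi*eta*D)
R = 1.381e-23 * 312 / (6 * pi * 0.00114 * 5.838e-11)
R = 3.43462e-09 m = 3.43 nm

3.43


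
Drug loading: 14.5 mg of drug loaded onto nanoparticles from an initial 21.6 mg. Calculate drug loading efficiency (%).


Drug loading efficiency = (drug loaded / drug initial) * 100
DLE = 14.5 / 21.6 * 100
DLE = 0.6713 * 100
DLE = 67.13%

67.13


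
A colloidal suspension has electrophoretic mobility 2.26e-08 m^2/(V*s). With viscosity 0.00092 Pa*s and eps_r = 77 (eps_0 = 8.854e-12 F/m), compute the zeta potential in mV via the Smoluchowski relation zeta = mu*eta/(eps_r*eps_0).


Smoluchowski equation: zeta = mu * eta / (eps_r * eps_0)
zeta = 2.26e-08 * 0.00092 / (77 * 8.854e-12)
zeta = 0.030498 V = 30.5 mV

30.5


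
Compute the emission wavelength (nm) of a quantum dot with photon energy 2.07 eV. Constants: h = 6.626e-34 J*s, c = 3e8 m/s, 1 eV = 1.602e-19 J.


Convert energy: E = 2.07 eV = 2.07 * 1.602e-19 = 3.31614e-19 J
lambda = h*c / E = 6.626e-34 * 3e8 / 3.31614e-19
lambda = 5.99432e-07 m = 599.4 nm

599.4


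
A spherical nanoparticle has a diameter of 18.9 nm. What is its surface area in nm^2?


Radius r = 18.9/2 = 9.45 nm
Surface area SA = 4 * pi * r^2
SA = 4 * pi * (9.45)^2
SA = 1122.21 nm^2

1122.21


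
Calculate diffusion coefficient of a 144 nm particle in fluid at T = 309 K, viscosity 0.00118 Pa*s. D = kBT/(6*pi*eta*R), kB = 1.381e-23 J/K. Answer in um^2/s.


Radius R = 144/2 = 72 nm = 7.2e-08 m
D = kB*T / (6*pi*eta*R)
D = 1.381e-23 * 309 / (6 * pi * 0.00118 * 7.2e-08)
D = 2.66463e-12 m^2/s = 2.665 um^2/s

2.665


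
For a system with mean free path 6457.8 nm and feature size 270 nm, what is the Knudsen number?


Knudsen number Kn = lambda / L
Kn = 6457.8 / 270
Kn = 23.9178

23.9178


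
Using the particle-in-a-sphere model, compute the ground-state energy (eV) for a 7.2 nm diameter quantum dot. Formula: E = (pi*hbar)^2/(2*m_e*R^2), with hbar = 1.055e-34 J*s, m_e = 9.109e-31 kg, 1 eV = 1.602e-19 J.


Radius R = 7.2/2 = 3.6 nm = 3.6e-09 m
E = (pi * 1.055e-34)^2 / (2 * 9.109e-31 * (3.6e-09)^2)
E(J) = 4.65263e-21
E = E(J) / 1.602e-19 = 0.029 eV

0.029


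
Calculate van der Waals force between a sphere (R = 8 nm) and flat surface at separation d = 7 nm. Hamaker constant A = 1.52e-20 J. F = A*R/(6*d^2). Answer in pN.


Convert to SI: R = 8 nm = 8e-09 m, d = 7 nm = 7e-09 m
F = A * R / (6 * d^2)
F = 1.52e-20 * 8e-09 / (6 * (7e-09)^2)
F = 4.13605e-13 N = 0.414 pN

0.414


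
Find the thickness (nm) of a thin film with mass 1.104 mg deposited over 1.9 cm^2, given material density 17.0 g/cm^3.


Convert: m = 1.104 mg = 1.1040e-06 kg, A = 1.9 cm^2 = 1.9000e-04 m^2, rho = 17.0 g/cm^3 = 17000 kg/m^3
t = m / (A * rho)
t = 1.1040e-06 / (1.9000e-04 * 17000)
t = 3.4180e-07 m = 341.8 nm

341.8


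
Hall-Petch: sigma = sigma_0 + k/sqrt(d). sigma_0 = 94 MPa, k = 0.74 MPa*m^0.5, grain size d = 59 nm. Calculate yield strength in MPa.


d = 59 nm = 5.9e-08 m
sqrt(d) = 0.0002428992
Hall-Petch contribution = k / sqrt(d) = 0.74 / 0.0002428992 = 3046.5 MPa
sigma = sigma_0 + k/sqrt(d) = 94 + 3046.5 = 3140.5 MPa

3140.5


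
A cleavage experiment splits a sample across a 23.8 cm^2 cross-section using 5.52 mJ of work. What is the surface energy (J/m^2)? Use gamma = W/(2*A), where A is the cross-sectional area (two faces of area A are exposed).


Convert: A = 23.8 cm^2 = 0.00238 m^2, W = 5.52 mJ = 0.00552 J
Cleaving exposes two faces of area A, so total new surface = 2*A and gamma = W / (2*A)
gamma = 0.00552 / (2 * 0.00238)
gamma = 1.16 J/m^2

1.16


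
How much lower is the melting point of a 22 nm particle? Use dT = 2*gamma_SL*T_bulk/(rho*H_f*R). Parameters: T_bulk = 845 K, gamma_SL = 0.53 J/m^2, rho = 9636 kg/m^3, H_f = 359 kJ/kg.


Radius R = 22/2 = 11 nm = 1.1e-08 m
Convert H_f = 359 kJ/kg = 359000 J/kg
dT = 2 * gamma_SL * T_bulk / (rho * H_f * R)
dT = 2 * 0.53 * 845 / (9636 * 359000 * 1.1e-08)
dT = 23.5 K

23.5


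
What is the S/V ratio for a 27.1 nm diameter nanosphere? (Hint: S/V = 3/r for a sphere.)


Radius r = 27.1/2 = 13.55 nm
S/V = 3 / r = 3 / 13.55
S/V = 0.2214 nm^-1

0.2214


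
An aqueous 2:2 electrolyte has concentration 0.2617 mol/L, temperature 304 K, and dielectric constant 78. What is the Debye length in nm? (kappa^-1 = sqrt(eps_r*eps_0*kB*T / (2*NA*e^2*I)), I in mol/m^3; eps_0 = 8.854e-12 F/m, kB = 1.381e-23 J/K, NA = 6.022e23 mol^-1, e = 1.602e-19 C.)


Ionic strength I = 0.2617 * 2^2 * 1000 = 1046.8 mol/m^3
kappa^-1 = sqrt(78 * 8.854e-12 * 1.381e-23 * 304 / (2 * 6.022e23 * (1.602e-19)^2 * 1046.8))
kappa^-1 = 0.299 nm

0.299


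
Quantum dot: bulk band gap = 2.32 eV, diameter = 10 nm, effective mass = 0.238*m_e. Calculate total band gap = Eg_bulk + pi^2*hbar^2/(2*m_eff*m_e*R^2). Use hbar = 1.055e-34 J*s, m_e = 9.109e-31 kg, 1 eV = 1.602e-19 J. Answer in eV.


Radius R = 10/2 nm = 5e-09 m
Confinement energy dE = pi^2 * hbar^2 / (2 * m_eff * m_e * R^2)
dE = pi^2 * (1.055e-34)^2 / (2 * 0.238 * 9.109e-31 * (5e-09)^2) J, divided by 1.602e-19 J/eV
dE = 0.0633 eV
Total band gap = E_g(bulk) + dE = 2.32 + 0.0633 = 2.3833 eV

2.3833


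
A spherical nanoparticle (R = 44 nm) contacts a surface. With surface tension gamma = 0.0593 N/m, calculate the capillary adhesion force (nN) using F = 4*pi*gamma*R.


Convert radius: R = 44 nm = 4.4e-08 m
F = 4 * pi * gamma * R
F = 4 * pi * 0.0593 * 4.4e-08
F = 3.27882e-08 N = 32.7882 nN

32.7882


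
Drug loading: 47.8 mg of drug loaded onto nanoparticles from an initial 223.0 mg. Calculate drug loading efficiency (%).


Drug loading efficiency = (drug loaded / drug initial) * 100
DLE = 47.8 / 223.0 * 100
DLE = 0.2143 * 100
DLE = 21.43%

21.43


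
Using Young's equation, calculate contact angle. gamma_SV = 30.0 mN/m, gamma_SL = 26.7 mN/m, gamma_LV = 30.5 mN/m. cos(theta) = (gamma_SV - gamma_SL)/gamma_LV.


cos(theta) = (gamma_SV - gamma_SL) / gamma_LV
cos(theta) = (30.0 - 26.7) / 30.5
cos(theta) = 0.108197
theta = arccos(0.108197) = 83.79 degrees

83.79


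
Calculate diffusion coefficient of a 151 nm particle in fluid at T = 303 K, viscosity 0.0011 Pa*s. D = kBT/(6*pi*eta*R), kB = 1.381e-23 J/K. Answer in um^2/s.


Radius R = 151/2 = 75.5 nm = 7.55e-08 m
D = kB*T / (6*pi*eta*R)
D = 1.381e-23 * 303 / (6 * pi * 0.0011 * 7.55e-08)
D = 2.67298e-12 m^2/s = 2.673 um^2/s

2.673


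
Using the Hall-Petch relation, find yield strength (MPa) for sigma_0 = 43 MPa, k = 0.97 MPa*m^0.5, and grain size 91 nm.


d = 91 nm = 9.1e-08 m
sqrt(d) = 0.0003016621
Hall-Petch contribution = k / sqrt(d) = 0.97 / 0.0003016621 = 3215.5 MPa
sigma = sigma_0 + k/sqrt(d) = 43 + 3215.5 = 3258.5 MPa

3258.5


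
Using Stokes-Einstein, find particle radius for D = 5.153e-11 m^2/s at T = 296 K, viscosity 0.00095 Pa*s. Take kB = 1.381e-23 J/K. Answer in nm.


Stokes-Einstein: R = kB*T / (6*pi*eta*D)
R = 1.381e-23 * 296 / (6 * pi * 0.00095 * 5.153e-11)
R = 4.42997e-09 m = 4.43 nm

4.43


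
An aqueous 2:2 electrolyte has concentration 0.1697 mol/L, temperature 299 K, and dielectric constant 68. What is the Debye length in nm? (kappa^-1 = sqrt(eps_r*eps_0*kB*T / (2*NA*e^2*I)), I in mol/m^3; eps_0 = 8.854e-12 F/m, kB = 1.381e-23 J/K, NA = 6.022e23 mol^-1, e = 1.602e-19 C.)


Ionic strength I = 0.1697 * 2^2 * 1000 = 678.8 mol/m^3
kappa^-1 = sqrt(68 * 8.854e-12 * 1.381e-23 * 299 / (2 * 6.022e23 * (1.602e-19)^2 * 678.8))
kappa^-1 = 0.344 nm

0.344


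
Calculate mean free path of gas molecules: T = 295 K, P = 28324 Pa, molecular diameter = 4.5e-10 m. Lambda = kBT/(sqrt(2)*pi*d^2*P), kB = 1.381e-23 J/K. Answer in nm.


Mean free path: lambda = kB*T / (sqrt(2) * pi * d^2 * P)
lambda = 1.381e-23 * 295 / (sqrt(2) * pi * (4.5e-10)^2 * 28324)
lambda = 1.59872e-07 m
lambda = 159.87 nm

159.87


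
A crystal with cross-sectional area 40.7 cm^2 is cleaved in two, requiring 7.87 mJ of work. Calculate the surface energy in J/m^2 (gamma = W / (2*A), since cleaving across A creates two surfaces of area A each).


Convert: A = 40.7 cm^2 = 0.00407 m^2, W = 7.87 mJ = 0.00787 J
Cleaving exposes two faces of area A, so total new surface = 2*A and gamma = W / (2*A)
gamma = 0.00787 / (2 * 0.00407)
gamma = 0.967 J/m^2

0.967


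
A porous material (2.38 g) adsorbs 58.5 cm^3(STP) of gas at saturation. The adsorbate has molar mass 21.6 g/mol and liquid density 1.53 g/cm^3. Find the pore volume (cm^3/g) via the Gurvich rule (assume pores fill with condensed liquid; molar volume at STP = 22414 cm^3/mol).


Moles adsorbed n = V_ads / 22414 = 58.5 / 22414 = 2.609976e-03 mol
Liquid volume V_liq = n * M / rho_liq = 2.609976e-03 * 21.6 / 1.53 = 0.03685 cm^3
Specific pore volume V_pore = V_liq / m_sample = 0.03685 / 2.38
V_pore = 0.0155 cm^3/g

0.0155
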